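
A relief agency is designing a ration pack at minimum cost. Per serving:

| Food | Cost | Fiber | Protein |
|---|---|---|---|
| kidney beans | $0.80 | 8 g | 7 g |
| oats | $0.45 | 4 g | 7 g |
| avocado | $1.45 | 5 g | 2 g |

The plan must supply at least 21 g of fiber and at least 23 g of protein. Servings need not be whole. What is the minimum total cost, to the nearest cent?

$2.17

Minimising a linear cost over {fiber ≥ 21, protein ≥ 23, servings ≥ 0} — the optimum is at a vertex, using one or two foods.
kidney beans only: max(21/8, 23/7) = 3.286 servings → $2.63.
oats only: max(21/4, 23/7) = 5.25 servings → $2.36.
avocado only: max(21/5, 23/2) = 11.5 servings → $16.68.
kidney beans + oats with both tight: 1.964 servings and 1.321 servings → $2.17.
kidney beans + avocado: intersection lies outside the first quadrant.
oats + avocado with both tight: 2.704 servings and 2.037 servings → $4.17.
The minimum over all feasible corners is $2.17.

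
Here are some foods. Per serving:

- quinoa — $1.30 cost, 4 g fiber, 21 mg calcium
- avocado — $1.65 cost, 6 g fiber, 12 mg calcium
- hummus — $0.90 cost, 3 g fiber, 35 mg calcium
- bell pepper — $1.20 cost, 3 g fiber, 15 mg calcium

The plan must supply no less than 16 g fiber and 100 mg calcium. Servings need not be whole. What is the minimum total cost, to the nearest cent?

Check every corner: each single food scaled to meet both minima, and each pair solved so both constraints bind.
quinoa only: max(16/4, 100/21) = 4.762 servings → $6.19.
avocado only: max(16/6, 100/12) = 8.333 servings → $13.75.
hummus only: max(16/3, 100/35) = 5.333 servings → $4.80.
bell pepper only: max(16/3, 100/15) = 6.667 servings → $8.00.
quinoa + avocado: the both-tight solution has a negative serving — not a feasible corner.
quinoa + hummus with both tight: 3.377 servings and 0.8312 servings → $5.14.
quinoa + bell pepper with both targets exact would need a negative amount; discard.
avocado + hummus with both tight: 1.494 servings and 2.345 servings → $4.58.
avocado + bell pepper: the both-tight solution has a negative serving — not a feasible corner.
hummus + bell pepper with both tight: 1 serving and 4.333 servings → $6.10.
Cheapest feasible corner: $4.58.

$4.58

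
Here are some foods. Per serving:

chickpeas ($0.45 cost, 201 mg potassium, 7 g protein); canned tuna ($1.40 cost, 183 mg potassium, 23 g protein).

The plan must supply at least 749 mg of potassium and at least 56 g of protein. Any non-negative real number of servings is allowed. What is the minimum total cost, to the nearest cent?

$3.46

Minimising a linear cost over {potassium ≥ 749, protein ≥ 56, servings ≥ 0} — the optimum is at a vertex, using one or two foods.
chickpeas only: max(749/201, 56/7) = 8 servings → $3.60.
canned tuna only: max(749/183, 56/23) = 4.093 servings → $5.73.
chickpeas + canned tuna with both tight: 2.088 servings and 1.799 servings → $3.46.
The minimum over all feasible corners is $3.46.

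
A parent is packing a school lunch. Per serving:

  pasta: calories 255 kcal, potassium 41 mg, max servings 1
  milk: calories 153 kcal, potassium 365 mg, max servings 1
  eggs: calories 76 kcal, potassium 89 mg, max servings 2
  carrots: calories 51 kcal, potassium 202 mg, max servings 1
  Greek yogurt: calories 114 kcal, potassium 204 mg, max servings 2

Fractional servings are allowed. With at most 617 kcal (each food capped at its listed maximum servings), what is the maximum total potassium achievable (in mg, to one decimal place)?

Potassium per kcal: carrots 3.961, milk 2.386, Greek yogurt 1.789, eggs 1.171, pasta 0.1608.
Take 1 serving of carrots: uses 51 kcal, +202.0 mg potassium (running total 202.0 mg).
Take 1 serving of milk: uses 153 kcal, +365.0 mg potassium (running total 567.0 mg).
Take 2 servings of Greek yogurt: uses 228 kcal, +408.0 mg potassium (running total 975.0 mg).
Take 2 servings of eggs: uses 152 kcal, +178.0 mg potassium (running total 1153.0 mg).
Take 0.1294 servings of pasta: uses 33 kcal, +5.3 mg potassium (running total 1158.3 mg).
Filling greedily by potassium-per-kcal is optimal for one linear limit, giving 1158.3 mg.

1158.3 mg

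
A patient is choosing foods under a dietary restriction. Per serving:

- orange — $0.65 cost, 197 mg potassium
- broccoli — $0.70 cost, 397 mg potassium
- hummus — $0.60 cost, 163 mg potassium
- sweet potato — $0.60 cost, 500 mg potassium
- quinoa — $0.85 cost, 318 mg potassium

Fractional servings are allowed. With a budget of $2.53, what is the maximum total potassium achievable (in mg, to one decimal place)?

Potassium per dollar: sweet potato 833.3, broccoli 567.1, quinoa 374.1, orange 303.1, hummus 271.7.
With no serving limits, spend the whole cost allowance on sweet potato: $2.53 / $0.60 × 500 mg = 2108.3 mg.

2108.3 mg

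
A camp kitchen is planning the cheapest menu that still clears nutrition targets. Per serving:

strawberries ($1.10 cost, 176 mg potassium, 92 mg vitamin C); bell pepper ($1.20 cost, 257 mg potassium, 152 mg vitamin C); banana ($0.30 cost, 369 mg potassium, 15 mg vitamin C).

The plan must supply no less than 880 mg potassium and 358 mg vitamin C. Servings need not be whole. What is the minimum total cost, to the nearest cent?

Compare the cost at each extreme point of the feasible region.
strawberries only: max(880/176, 358/92) = 5 servings → $5.50.
bell pepper only: max(880/257, 358/152) = 3.424 servings → $4.11.
banana only: max(880/369, 358/15) = 23.87 servings → $7.16.
strawberries + bell pepper: the both-tight solution has a negative serving — not a feasible corner.
strawberries + banana with both tight: 3.798 servings and 0.5734 servings → $4.35.
bell pepper + banana with both tight: 2.276 servings and 0.7994 servings → $2.97.
So the least-cost plan costs $2.97.

$2.97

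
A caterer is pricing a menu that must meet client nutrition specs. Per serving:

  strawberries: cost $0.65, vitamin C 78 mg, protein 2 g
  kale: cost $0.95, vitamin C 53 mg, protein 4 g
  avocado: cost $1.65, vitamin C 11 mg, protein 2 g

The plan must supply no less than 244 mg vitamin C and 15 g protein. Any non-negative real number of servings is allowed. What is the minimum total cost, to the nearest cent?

$3.72

With two linear requirements the optimum uses one or two foods; enumerate the corners.
strawberries only: max(244/78, 15/2) = 7.5 servings → $4.88.
kale only: max(244/53, 15/4) = 4.604 servings → $4.37.
avocado only: max(244/11, 15/2) = 22.18 servings → $36.60.
strawberries + kale with both tight: 0.8786 servings and 3.311 servings → $3.72.
strawberries + avocado with both tight: 2.41 servings and 5.09 servings → $9.96.
kale + avocado: the both-tight solution has a negative serving — not a feasible corner.
Cheapest feasible corner: $3.72.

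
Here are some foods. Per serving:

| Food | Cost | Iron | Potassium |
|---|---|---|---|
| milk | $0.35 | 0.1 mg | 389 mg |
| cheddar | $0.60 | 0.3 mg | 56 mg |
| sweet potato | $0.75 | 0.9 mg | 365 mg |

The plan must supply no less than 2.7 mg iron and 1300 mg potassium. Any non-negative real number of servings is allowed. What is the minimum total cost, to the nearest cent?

$2.41

At the optimum either one food covers both requirements or two foods hit both targets exactly; no other combination can be cheaper.
milk only: max(2.7/0.1, 1300/389) = 27 servings → $9.45.
cheddar only: max(2.7/0.3, 1300/56) = 23.21 servings → $13.93.
sweet potato only: max(2.7/0.9, 1300/365) = 3.562 servings → $2.67.
milk + cheddar with both tight: 2.149 servings and 8.284 servings → $5.72.
milk + sweet potato with both tight: 0.5883 servings and 2.935 servings → $2.41.
cheddar + sweet potato: the both-tight solution has a negative serving — not a feasible corner.
The minimum over all feasible corners is $2.41.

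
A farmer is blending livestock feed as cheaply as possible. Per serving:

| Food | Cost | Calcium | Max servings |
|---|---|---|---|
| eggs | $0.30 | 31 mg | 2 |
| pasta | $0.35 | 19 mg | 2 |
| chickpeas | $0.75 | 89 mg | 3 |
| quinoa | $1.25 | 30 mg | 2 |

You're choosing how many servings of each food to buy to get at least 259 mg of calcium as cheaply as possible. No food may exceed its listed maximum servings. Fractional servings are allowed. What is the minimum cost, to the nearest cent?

$2.18

Cost per mg of calcium: chickpeas $0.0084, eggs $0.0097, pasta $0.0184, quinoa $0.0417.
Take 2.91 servings of chickpeas: +259.0 mg calcium for $2.18 (total $2.18, still need 0.0 mg).
Greedy by cheapest-per-mg is optimal for a single linear constraint, so the minimum cost is $2.18.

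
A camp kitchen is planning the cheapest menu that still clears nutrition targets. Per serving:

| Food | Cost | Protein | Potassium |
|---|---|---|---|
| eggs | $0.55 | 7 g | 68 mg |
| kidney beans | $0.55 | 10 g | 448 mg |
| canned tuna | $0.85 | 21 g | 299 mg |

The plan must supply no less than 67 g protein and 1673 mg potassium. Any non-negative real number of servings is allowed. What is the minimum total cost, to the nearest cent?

$3.05

Check every corner: each single food scaled to meet both minima, and each pair solved so both constraints bind.
eggs only: max(67/7, 1673/68) = 24.6 servings → $13.53.
kidney beans only: max(67/10, 1673/448) = 6.7 servings → $3.69.
canned tuna only: max(67/21, 1673/299) = 5.595 servings → $4.76.
eggs + kidney beans with both tight: 5.41 servings and 2.913 servings → $4.58.
eggs + canned tuna with both targets exact would need a negative amount; discard.
kidney beans + canned tuna with both tight: 2.353 servings and 2.07 servings → $3.05.
So the least-cost plan costs $3.05.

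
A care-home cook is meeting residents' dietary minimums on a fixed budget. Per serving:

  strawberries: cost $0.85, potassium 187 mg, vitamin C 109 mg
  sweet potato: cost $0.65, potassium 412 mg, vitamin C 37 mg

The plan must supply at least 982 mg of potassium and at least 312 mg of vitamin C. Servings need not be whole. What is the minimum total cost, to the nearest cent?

A basic optimal solution has at most two foods positive. Try each food alone and each pair with both targets met exactly.
strawberries only: max(982/187, 312/109) = 5.251 servings → $4.46.
sweet potato only: max(982/412, 312/37) = 8.432 servings → $5.48.
strawberries + sweet potato with both tight: 2.427 servings and 1.282 servings → $2.90.
So the least-cost plan costs $2.90.

$2.90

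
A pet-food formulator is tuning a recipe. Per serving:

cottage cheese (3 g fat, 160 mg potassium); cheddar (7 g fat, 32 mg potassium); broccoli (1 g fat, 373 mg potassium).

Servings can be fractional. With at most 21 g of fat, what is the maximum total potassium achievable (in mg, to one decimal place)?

Potassium per g fat: broccoli 373, cottage cheese 53.33, cheddar 4.571.
With no serving limits, spend the whole fat allowance on broccoli: 21 g / 1 g × 373 mg = 7833.0 mg.

7833.0 mg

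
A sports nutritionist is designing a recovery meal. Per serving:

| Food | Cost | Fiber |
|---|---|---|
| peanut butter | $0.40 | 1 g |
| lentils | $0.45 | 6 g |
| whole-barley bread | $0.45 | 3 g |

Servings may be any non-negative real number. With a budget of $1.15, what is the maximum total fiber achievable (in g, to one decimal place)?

15.3 g

Fiber per dollar: lentils 13.33, whole-barley bread 6.667, peanut butter 2.5.
With no serving limits, spend the whole cost allowance on lentils: $1.15 / $0.45 × 6 g = 15.3 g.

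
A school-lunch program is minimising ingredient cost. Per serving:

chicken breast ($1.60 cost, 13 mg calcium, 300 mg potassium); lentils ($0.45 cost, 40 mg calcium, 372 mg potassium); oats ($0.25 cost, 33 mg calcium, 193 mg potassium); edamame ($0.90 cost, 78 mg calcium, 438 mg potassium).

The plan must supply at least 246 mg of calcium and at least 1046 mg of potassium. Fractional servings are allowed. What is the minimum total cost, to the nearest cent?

$1.86

An LP optimum is at a vertex; with two nutrient constraints at most two foods are used. Check each candidate.
chicken breast only: max(246/13, 1046/300) = 18.92 servings → $30.28.
lentils only: max(246/40, 1046/372) = 6.15 servings → $2.77.
oats only: max(246/33, 1046/193) = 7.455 servings → $1.86.
edamame only: max(246/78, 1046/438) = 3.154 servings → $2.84.
chicken breast + lentils with both targets exact would need a negative amount; discard.
chicken breast + oats: intersection lies outside the first quadrant.
chicken breast + edamame: the both-tight solution has a negative serving — not a feasible corner.
lentils + oats: the both-tight solution has a negative serving — not a feasible corner.
lentils + edamame: intersection lies outside the first quadrant.
oats + edamame with both targets exact would need a negative amount; discard.
So the least-cost plan costs $1.86.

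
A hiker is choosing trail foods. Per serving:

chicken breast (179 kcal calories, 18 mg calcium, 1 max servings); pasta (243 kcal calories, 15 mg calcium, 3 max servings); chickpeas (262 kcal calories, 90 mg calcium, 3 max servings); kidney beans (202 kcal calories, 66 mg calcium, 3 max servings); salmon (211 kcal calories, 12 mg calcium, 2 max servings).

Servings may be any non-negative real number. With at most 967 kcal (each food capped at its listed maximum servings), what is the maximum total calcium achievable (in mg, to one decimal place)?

Calcium per kcal: chickpeas 0.3435, kidney beans 0.3267, chicken breast 0.1006, pasta 0.06173, salmon 0.05687.
Take 3 servings of chickpeas: uses 786 kcal, +270.0 mg calcium (running total 270.0 mg).
Take 0.896 servings of kidney beans: uses 181 kcal, +59.1 mg calcium (running total 329.1 mg).
Filling greedily by calcium-per-kcal is optimal for one linear limit, giving 329.1 mg.

329.1 mg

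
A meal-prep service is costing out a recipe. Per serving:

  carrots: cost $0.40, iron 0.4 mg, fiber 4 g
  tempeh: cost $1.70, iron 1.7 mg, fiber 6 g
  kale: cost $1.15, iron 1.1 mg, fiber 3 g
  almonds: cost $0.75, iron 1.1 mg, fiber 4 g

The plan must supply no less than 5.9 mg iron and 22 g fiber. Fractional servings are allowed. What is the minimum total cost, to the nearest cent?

With two linear requirements the optimum uses one or two foods; enumerate the corners.
carrots only: max(5.9/0.4, 22/4) = 14.75 servings → $5.90.
tempeh only: max(5.9/1.7, 22/6) = 3.667 servings → $6.23.
kale only: max(5.9/1.1, 22/3) = 7.333 servings → $8.43.
almonds only: max(5.9/1.1, 22/4) = 5.5 servings → $4.12.
carrots + tempeh with both tight: 0.4545 servings and 3.364 servings → $5.90.
carrots + kale with both tight: 2.031 servings and 4.625 servings → $6.13.
carrots + almonds with both tight: 0.2143 servings and 5.286 servings → $4.05.
tempeh + kale: the both-tight solution has a negative serving — not a feasible corner.
tempeh + almonds: the both-tight solution has a negative serving — not a feasible corner.
kale + almonds: intersection lies outside the first quadrant.
Cheapest feasible corner: $4.05.

$4.05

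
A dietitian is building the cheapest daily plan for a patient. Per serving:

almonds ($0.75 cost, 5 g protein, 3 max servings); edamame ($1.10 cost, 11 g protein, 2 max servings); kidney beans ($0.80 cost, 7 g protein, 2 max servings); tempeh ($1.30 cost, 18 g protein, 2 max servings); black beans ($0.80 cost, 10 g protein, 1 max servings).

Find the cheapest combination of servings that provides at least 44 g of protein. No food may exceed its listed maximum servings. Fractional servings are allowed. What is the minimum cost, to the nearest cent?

Cost per g of protein: tempeh $0.0722, black beans $0.0800, edamame $0.1000, kidney beans $0.1143, almonds $0.1500.
Take 2 servings of tempeh: +36.0 g protein for $2.60 (total $2.60, still need 8.0 g).
Take 0.8 servings of black beans: +8.0 g protein for $0.64 (total $3.24, still need 0.0 g).
Greedy by cheapest-per-g is optimal for a single linear constraint, so the minimum cost is $3.24.

$3.24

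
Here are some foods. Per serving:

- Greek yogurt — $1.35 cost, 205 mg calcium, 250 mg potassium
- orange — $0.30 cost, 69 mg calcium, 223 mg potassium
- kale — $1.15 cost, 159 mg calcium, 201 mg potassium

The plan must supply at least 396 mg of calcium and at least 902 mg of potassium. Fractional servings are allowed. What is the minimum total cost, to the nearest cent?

$1.72

Greek yogurt only: max(396/205, 902/250) = 3.608 servings → $4.87.
orange only: max(396/69, 902/223) = 5.739 servings → $1.72.
kale only: max(396/159, 902/201) = 4.488 servings → $5.16.
Greek yogurt + orange with both tight: 0.9159 servings and 3.018 servings → $2.14.
Greek yogurt + kale with both targets exact would need a negative amount; discard.
orange + kale with both tight: 2.956 servings and 1.208 servings → $2.28.
Cheapest feasible corner: $1.72.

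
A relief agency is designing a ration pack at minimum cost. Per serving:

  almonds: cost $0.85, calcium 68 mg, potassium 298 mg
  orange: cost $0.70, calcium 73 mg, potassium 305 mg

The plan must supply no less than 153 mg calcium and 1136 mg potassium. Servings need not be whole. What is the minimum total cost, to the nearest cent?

$2.61

A basic optimal solution has at most two foods positive. Try each food alone and each pair with both targets met exactly.
almonds only: max(153/68, 1136/298) = 3.812 servings → $3.24.
orange only: max(153/73, 1136/305) = 3.725 servings → $2.61.
almonds + orange: intersection lies outside the first quadrant.
Cheapest feasible corner: $2.61.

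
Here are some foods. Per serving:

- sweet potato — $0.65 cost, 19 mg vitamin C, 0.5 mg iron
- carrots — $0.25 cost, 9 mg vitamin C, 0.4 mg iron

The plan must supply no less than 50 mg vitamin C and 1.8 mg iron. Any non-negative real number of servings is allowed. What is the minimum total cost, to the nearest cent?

$1.39

At the optimum either one food covers both requirements or two foods hit both targets exactly; no other combination can be cheaper.
sweet potato only: max(50/19, 1.8/0.5) = 3.6 servings → $2.34.
carrots only: max(50/9, 1.8/0.4) = 5.556 servings → $1.39.
sweet potato + carrots with both tight: 1.226 servings and 2.968 servings → $1.54.
The minimum over all feasible corners is $1.39.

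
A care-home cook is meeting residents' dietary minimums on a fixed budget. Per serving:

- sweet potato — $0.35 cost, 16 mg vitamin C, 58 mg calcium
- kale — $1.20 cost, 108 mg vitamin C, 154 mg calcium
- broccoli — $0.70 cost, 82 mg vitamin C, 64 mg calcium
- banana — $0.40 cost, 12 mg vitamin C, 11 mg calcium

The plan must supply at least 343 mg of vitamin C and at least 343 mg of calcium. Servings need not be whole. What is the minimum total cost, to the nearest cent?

$3.23

For a min-cost LP with two ≥-constraints, a basic feasible solution has at most two positive variables.
sweet potato only: max(343/16, 343/58) = 21.44 servings → $7.50.
kale only: max(343/108, 343/154) = 3.176 servings → $3.81.
broccoli only: max(343/82, 343/64) = 5.359 servings → $3.75.
banana only: max(343/12, 343/11) = 31.18 servings → $12.47.
sweet potato + kale: intersection lies outside the first quadrant.
sweet potato + broccoli with both tight: 1.654 servings and 3.86 servings → $3.28.
sweet potato + banana with both tight: 0.6596 servings and 27.7 servings → $11.31.
kale + broccoli with both tight: 1.08 servings and 2.76 servings → $3.23.
kale + banana with both tight: 0.5197 servings and 23.91 servings → $10.19.
broccoli + banana with both targets exact would need a negative amount; discard.
The minimum over all feasible corners is $3.23.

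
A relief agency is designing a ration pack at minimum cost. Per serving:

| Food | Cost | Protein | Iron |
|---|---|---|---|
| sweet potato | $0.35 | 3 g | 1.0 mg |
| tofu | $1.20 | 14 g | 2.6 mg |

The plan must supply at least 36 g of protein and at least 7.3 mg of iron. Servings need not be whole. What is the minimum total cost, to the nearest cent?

The cheapest plan sits at a corner of the feasible region — with two constraints it uses at most two foods.
sweet potato only: max(36/3, 7.3/1.0) = 12 servings → $4.20.
tofu only: max(36/14, 7.3/2.6) = 2.808 servings → $3.37.
sweet potato + tofu with both tight: 1.387 servings and 2.274 servings → $3.21.
Cheapest feasible corner: $3.21.

$3.21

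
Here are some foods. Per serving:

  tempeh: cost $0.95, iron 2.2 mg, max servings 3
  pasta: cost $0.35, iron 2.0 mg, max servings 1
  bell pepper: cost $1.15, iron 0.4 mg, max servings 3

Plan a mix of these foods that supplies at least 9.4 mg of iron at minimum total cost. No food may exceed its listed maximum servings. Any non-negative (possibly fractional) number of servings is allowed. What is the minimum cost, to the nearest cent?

$5.50

Cost per mg of iron: pasta $0.1750, tempeh $0.4318, bell pepper $2.8750.
Take 1 serving of pasta: +2.0 mg iron for $0.35 (total $0.35, still need 7.4 mg).
Take 3 servings of tempeh: +6.6 mg iron for $2.85 (total $3.20, still need 0.8 mg).
Take 2 servings of bell pepper: +0.8 mg iron for $2.30 (total $5.50, still need 0.0 mg).
Greedy by cheapest-per-mg is optimal for a single linear constraint, so the minimum cost is $5.50.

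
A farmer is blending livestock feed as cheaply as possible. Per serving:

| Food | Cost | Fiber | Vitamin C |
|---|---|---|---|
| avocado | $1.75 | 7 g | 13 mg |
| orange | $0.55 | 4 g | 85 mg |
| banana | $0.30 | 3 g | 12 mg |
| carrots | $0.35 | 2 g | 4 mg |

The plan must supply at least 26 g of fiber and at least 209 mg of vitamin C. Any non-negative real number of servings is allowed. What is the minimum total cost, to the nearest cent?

Two binding constraints pin down two serving amounts, so the optimal mix uses at most two foods. The candidates are each food alone (scaled to the tighter of fiber/vitamin C) and each pair with both constraints tight.
avocado only: max(26/7, 209/13) = 16.08 servings → $28.13.
orange only: max(26/4, 209/85) = 6.5 servings → $3.58.
banana only: max(26/3, 209/12) = 17.42 servings → $5.22.
carrots only: max(26/2, 209/4) = 52.25 servings → $18.29.
avocado + orange with both tight: 2.53 servings and 2.072 servings → $5.57.
avocado + banana: intersection lies outside the first quadrant.
avocado + carrots with both targets exact would need a negative amount; discard.
orange + banana with both tight: 1.522 servings and 6.638 servings → $2.83.
orange + carrots with both tight: 2.039 servings and 8.922 servings → $4.24.
banana + carrots: the both-tight solution has a negative serving — not a feasible corner.
Cheapest feasible corner: $2.83.

$2.83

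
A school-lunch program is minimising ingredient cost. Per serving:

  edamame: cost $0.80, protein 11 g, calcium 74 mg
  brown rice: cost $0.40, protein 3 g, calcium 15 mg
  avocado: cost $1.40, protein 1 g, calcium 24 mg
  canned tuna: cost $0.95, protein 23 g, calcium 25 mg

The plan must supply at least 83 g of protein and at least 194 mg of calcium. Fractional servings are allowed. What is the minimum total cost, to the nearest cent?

At the optimum either one food covers both requirements or two foods hit both targets exactly; no other combination can be cheaper.
edamame only: max(83/11, 194/74) = 7.545 servings → $6.04.
brown rice only: max(83/3, 194/15) = 27.67 servings → $11.07.
avocado only: max(83/1, 194/24) = 83 servings → $116.20.
canned tuna only: max(83/23, 194/25) = 7.76 servings → $7.37.
edamame + brown rice: intersection lies outside the first quadrant.
edamame + avocado with both targets exact would need a negative amount; discard.
edamame + canned tuna with both tight: 1.673 servings and 2.809 servings → $4.01.
brown rice + avocado: intersection lies outside the first quadrant.
brown rice + canned tuna with both tight: 8.841 servings and 2.456 servings → $5.87.
avocado + canned tuna with both tight: 4.529 servings and 3.412 servings → $9.58.
So the least-cost plan costs $4.01.

$4.01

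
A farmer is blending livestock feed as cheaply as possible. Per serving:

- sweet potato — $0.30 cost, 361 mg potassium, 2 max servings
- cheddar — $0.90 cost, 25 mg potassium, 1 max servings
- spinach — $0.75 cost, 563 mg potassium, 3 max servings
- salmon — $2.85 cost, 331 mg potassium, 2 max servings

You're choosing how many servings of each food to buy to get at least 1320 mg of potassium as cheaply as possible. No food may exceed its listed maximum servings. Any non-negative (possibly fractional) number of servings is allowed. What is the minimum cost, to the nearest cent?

$1.40

Cost per mg of potassium: sweet potato $0.0008, spinach $0.0013, salmon $0.0086, cheddar $0.0360.
Take 2 servings of sweet potato: +722.0 mg potassium for $0.60 (total $0.60, still need 598.0 mg).
Take 1.062 servings of spinach: +598.0 mg potassium for $0.80 (total $1.40, still need 0.0 mg).
Filling from the cheapest source first is optimal under one linear minimum: $1.40.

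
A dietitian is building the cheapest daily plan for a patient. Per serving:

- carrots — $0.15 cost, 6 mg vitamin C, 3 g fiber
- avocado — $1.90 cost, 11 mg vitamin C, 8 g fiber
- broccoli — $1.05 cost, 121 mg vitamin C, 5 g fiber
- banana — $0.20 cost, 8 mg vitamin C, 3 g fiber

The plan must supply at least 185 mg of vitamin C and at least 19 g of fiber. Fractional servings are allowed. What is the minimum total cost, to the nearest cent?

$2.01

Two binding constraints pin down two serving amounts, so the optimal mix uses at most two foods. The candidates are each food alone (scaled to the tighter of vitamin C/fiber) and each pair with both constraints tight.
carrots only: max(185/6, 19/3) = 30.83 servings → $4.62.
avocado only: max(185/11, 19/8) = 16.82 servings → $31.95.
broccoli only: max(185/121, 19/5) = 3.8 servings → $3.99.
banana only: max(185/8, 19/3) = 23.12 servings → $4.62.
carrots + avocado: the both-tight solution has a negative serving — not a feasible corner.
carrots + broccoli with both tight: 4.126 servings and 1.324 servings → $2.01.
carrots + banana: intersection lies outside the first quadrant.
avocado + broccoli with both tight: 1.505 servings and 1.392 servings → $4.32.
avocado + banana: intersection lies outside the first quadrant.
broccoli + banana with both tight: 1.248 servings and 4.254 servings → $2.16.
Cheapest feasible corner: $2.01.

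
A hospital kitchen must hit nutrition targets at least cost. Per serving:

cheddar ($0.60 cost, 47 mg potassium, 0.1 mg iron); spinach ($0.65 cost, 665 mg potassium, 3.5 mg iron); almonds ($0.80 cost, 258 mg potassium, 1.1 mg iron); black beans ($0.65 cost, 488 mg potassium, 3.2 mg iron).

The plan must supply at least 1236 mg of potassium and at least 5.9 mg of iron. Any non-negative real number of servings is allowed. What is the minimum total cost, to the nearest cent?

$1.21

Check every corner: each single food scaled to meet both minima, and each pair solved so both constraints bind.
cheddar only: max(1236/47, 5.9/0.1) = 59 servings → $35.40.
spinach only: max(1236/665, 5.9/3.5) = 1.859 servings → $1.21.
almonds only: max(1236/258, 5.9/1.1) = 5.364 servings → $4.29.
black beans only: max(1236/488, 5.9/3.2) = 2.533 servings → $1.65.
cheddar + spinach with both tight: 4.107 servings and 1.568 servings → $3.48.
cheddar + almonds: intersection lies outside the first quadrant.
cheddar + black beans with both tight: 10.59 servings and 1.513 servings → $7.34.
spinach + almonds with both tight: 0.9481 servings and 2.347 servings → $2.49.
spinach + black beans: intersection lies outside the first quadrant.
almonds + black beans with both tight: 3.726 servings and 0.563 servings → $3.35.
The minimum over all feasible corners is $1.21.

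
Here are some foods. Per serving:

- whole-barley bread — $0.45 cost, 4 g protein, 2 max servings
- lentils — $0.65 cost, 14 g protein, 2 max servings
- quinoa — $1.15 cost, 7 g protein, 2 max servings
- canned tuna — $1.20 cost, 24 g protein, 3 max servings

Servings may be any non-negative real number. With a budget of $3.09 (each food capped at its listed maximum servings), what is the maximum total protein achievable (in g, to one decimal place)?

63.8 g

Protein per dollar: lentils 21.54, canned tuna 20, whole-barley bread 8.889, quinoa 6.087.
Take 2 servings of lentils: spends $1.30, +28.0 g protein (running total 28.0 g).
Take 1.492 servings of canned tuna: spends $1.79, +35.8 g protein (running total 63.8 g).
Greedy by best ratio exhausts the cost allowance optimally: 63.8 g.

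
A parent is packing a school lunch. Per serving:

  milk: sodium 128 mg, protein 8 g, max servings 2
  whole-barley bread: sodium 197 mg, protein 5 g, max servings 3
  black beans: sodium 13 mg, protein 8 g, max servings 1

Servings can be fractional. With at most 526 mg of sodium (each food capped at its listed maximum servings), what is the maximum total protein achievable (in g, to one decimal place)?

30.5 g

Protein per mg sodium: black beans 0.6154, milk 0.0625, whole-barley bread 0.02538.
Take 1 serving of black beans: uses 13 mg sodium, +8.0 g protein (running total 8.0 g).
Take 2 servings of milk: uses 256 mg sodium, +16.0 g protein (running total 24.0 g).
Take 1.305 servings of whole-barley bread: uses 257 mg sodium, +6.5 g protein (running total 30.5 g).
Filling greedily by protein-per-mg sodium is optimal for one linear limit, giving 30.5 g.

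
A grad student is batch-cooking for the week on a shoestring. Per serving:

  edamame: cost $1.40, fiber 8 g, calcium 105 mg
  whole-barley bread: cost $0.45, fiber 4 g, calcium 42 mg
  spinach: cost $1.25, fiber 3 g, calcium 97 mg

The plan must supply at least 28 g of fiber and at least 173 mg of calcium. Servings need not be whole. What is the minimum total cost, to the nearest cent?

A basic optimal solution has at most two foods positive. Try each food alone and each pair with both targets met exactly.
edamame only: max(28/8, 173/105) = 3.5 servings → $4.90.
whole-barley bread only: max(28/4, 173/42) = 7 servings → $3.15.
spinach only: max(28/3, 173/97) = 9.333 servings → $11.67.
edamame + whole-barley bread: intersection lies outside the first quadrant.
edamame + spinach with both targets exact would need a negative amount; discard.
whole-barley bread + spinach: the both-tight solution has a negative serving — not a feasible corner.
The minimum over all feasible corners is $3.15.

$3.15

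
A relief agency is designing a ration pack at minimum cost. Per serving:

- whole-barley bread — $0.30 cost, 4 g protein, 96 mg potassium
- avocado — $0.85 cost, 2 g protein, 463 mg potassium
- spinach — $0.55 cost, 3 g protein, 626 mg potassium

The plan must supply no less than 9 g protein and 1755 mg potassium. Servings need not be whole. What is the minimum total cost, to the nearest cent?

At the optimum either one food covers both requirements or two foods hit both targets exactly; no other combination can be cheaper.
whole-barley bread only: max(9/4, 1755/96) = 18.28 servings → $5.48.
avocado only: max(9/2, 1755/463) = 4.5 servings → $3.83.
spinach only: max(9/3, 1755/626) = 3 servings → $1.65.
whole-barley bread + avocado with both tight: 0.3958 servings and 3.708 servings → $3.27.
whole-barley bread + spinach with both tight: 0.1665 servings and 2.778 servings → $1.58.
avocado + spinach: the both-tight solution has a negative serving — not a feasible corner.
So the least-cost plan costs $1.58.

$1.58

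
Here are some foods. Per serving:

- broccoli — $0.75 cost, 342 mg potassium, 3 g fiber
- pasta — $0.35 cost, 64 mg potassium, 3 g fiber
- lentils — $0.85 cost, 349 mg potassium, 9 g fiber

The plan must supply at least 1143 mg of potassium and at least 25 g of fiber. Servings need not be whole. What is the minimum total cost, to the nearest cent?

$2.72

An LP optimum is at a vertex; with two nutrient constraints at most two foods are used. Check each candidate.
broccoli only: max(1143/342, 25/3) = 8.333 servings → $6.25.
pasta only: max(1143/64, 25/3) = 17.86 servings → $6.25.
lentils only: max(1143/349, 25/9) = 3.275 servings → $2.78.
broccoli + pasta with both tight: 2.193 servings and 6.14 servings → $3.79.
broccoli + lentils with both tight: 0.7691 servings and 2.521 servings → $2.72.
pasta + lentils: the both-tight solution has a negative serving — not a feasible corner.
So the least-cost plan costs $2.72.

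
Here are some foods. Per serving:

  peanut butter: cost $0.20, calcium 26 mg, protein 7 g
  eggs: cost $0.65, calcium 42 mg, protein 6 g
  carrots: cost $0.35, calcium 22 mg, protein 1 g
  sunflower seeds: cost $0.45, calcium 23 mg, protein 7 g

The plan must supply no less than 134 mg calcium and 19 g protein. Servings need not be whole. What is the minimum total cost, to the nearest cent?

With two linear requirements the optimum uses one or two foods; enumerate the corners.
peanut butter only: max(134/26, 19/7) = 5.154 servings → $1.03.
eggs only: max(134/42, 19/6) = 3.19 servings → $2.07.
carrots only: max(134/22, 19/1) = 19 servings → $6.65.
sunflower seeds only: max(134/23, 19/7) = 5.826 servings → $2.62.
peanut butter + eggs with both targets exact would need a negative amount; discard.
peanut butter + carrots with both tight: 2.219 servings and 3.469 servings → $1.66.
peanut butter + sunflower seeds with both targets exact would need a negative amount; discard.
eggs + carrots with both tight: 3.156 servings and 0.06667 servings → $2.07.
eggs + sunflower seeds with both targets exact would need a negative amount; discard.
carrots + sunflower seeds with both tight: 3.824 servings and 2.168 servings → $2.31.
Cheapest feasible corner: $1.03.

$1.03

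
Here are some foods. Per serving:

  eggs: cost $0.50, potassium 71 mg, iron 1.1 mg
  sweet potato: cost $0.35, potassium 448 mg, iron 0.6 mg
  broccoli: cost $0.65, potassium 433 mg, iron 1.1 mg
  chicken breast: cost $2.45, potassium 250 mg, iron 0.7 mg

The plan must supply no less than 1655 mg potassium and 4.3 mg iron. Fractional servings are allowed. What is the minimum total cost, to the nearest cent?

$2.21

The cheapest plan sits at a corner of the feasible region — with two constraints it uses at most two foods.
eggs only: max(1655/71, 4.3/1.1) = 23.31 servings → $11.65.
sweet potato only: max(1655/448, 4.3/0.6) = 7.167 servings → $2.51.
broccoli only: max(1655/433, 4.3/1.1) = 3.909 servings → $2.54.
chicken breast only: max(1655/250, 4.3/0.7) = 6.62 servings → $16.22.
eggs + sweet potato with both tight: 2.073 servings and 3.366 servings → $2.21.
eggs + broccoli with both tight: 0.104 servings and 3.805 servings → $2.53.
eggs + chicken breast: intersection lies outside the first quadrant.
sweet potato + broccoli with both targets exact would need a negative amount; discard.
sweet potato + chicken breast with both tight: 0.5104 servings and 5.705 servings → $14.16.
broccoli + chicken breast with both tight: 2.972 servings and 1.473 servings → $5.54.
So the least-cost plan costs $2.21.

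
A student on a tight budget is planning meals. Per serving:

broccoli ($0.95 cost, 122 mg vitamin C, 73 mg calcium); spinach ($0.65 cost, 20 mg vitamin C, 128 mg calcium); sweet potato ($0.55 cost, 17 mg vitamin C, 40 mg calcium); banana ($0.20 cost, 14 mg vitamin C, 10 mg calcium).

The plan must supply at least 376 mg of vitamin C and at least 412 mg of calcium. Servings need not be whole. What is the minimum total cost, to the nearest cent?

$3.72

Check every corner: each single food scaled to meet both minima, and each pair solved so both constraints bind.
broccoli only: max(376/122, 412/73) = 5.644 servings → $5.36.
spinach only: max(376/20, 412/128) = 18.8 servings → $12.22.
sweet potato only: max(376/17, 412/40) = 22.12 servings → $12.16.
banana only: max(376/14, 412/10) = 41.2 servings → $8.24.
broccoli + spinach with both tight: 2.818 servings and 1.612 servings → $3.72.
broccoli + sweet potato with both tight: 2.208 servings and 6.27 servings → $5.55.
broccoli + banana: the both-tight solution has a negative serving — not a feasible corner.
spinach + sweet potato with both targets exact would need a negative amount; discard.
spinach + banana with both tight: 1.261 servings and 25.06 servings → $5.83.
sweet potato + banana with both tight: 5.149 servings and 20.61 servings → $6.95.
So the least-cost plan costs $3.72.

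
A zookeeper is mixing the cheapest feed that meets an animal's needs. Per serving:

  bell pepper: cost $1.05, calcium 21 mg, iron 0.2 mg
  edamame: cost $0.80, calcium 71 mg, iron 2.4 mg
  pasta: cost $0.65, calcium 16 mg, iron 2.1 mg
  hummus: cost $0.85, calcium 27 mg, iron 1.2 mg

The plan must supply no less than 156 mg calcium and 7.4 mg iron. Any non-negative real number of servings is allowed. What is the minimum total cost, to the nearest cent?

For a min-cost LP with two ≥-constraints, a basic feasible solution has at most two positive variables.
bell pepper only: max(156/21, 7.4/0.2) = 37 servings → $38.85.
edamame only: max(156/71, 7.4/2.4) = 3.083 servings → $2.47.
pasta only: max(156/16, 7.4/2.1) = 9.75 servings → $6.34.
hummus only: max(156/27, 7.4/1.2) = 6.167 servings → $5.24.
bell pepper + edamame: intersection lies outside the first quadrant.
bell pepper + pasta with both tight: 5.115 servings and 3.037 servings → $7.34.
bell pepper + hummus: the both-tight solution has a negative serving — not a feasible corner.
edamame + pasta with both tight: 1.89 servings and 1.364 servings → $2.40.
edamame + hummus with both targets exact would need a negative amount; discard.
pasta + hummus with both tight: 0.336 servings and 5.579 servings → $4.96.
Cheapest feasible corner: $2.40.

$2.40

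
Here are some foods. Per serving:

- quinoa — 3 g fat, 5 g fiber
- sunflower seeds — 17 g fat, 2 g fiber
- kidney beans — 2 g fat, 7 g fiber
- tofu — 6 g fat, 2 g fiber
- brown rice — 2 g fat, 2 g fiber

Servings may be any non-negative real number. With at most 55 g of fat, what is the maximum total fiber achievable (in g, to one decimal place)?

Fiber per g fat: kidney beans 3.5, quinoa 1.667, brown rice 1, tofu 0.3333, sunflower seeds 0.1176.
With no serving limits, spend the whole fat allowance on kidney beans: 55 g / 2 g × 7 g = 192.5 g.

192.5 g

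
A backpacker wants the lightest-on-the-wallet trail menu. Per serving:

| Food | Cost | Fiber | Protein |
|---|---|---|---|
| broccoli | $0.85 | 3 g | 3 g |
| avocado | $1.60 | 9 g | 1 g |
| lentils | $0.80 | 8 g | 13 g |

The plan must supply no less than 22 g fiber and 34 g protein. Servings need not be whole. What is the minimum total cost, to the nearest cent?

At the optimum either one food covers both requirements or two foods hit both targets exactly; no other combination can be cheaper.
broccoli only: max(22/3, 34/3) = 11.33 servings → $9.63.
avocado only: max(22/9, 34/1) = 34 servings → $54.40.
lentils only: max(22/8, 34/13) = 2.75 servings → $2.20.
broccoli + avocado: intersection lies outside the first quadrant.
broccoli + lentils with both tight: 0.9333 servings and 2.4 servings → $2.71.
avocado + lentils with both tight: 0.1284 servings and 2.606 servings → $2.29.
So the least-cost plan costs $2.20.

$2.20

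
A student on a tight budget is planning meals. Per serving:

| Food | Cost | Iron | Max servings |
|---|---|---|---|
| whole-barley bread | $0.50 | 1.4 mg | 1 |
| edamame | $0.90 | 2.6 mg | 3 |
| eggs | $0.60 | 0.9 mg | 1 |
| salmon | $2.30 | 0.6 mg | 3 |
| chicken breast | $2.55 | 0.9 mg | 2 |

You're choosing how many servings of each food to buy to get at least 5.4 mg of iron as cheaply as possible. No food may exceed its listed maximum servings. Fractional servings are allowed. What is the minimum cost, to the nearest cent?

Cost per mg of iron: edamame $0.3462, whole-barley bread $0.3571, eggs $0.6667, chicken breast $2.8333, salmon $3.8333.
Take 2.077 servings of edamame: +5.4 mg iron for $1.87 (total $1.87, still need 0.0 mg).
Greedy by cheapest-per-mg is optimal for a single linear constraint, so the minimum cost is $1.87.

$1.87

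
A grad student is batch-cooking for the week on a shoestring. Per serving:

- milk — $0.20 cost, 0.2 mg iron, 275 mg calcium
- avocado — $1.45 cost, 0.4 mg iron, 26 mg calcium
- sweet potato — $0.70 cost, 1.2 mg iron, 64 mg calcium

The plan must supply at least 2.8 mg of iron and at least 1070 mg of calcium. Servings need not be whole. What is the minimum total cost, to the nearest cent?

$1.92

This is a tiny linear program; its minimum lies at a vertex of the feasible set. List the vertices and price them.
milk only: max(2.8/0.2, 1070/275) = 14 servings → $2.80.
avocado only: max(2.8/0.4, 1070/26) = 41.15 servings → $59.67.
sweet potato only: max(2.8/1.2, 1070/64) = 16.72 servings → $11.70.
milk + avocado with both tight: 3.389 servings and 5.305 servings → $8.37.
milk + sweet potato with both tight: 3.483 servings and 1.753 servings → $1.92.
avocado + sweet potato with both targets exact would need a negative amount; discard.
So the least-cost plan costs $1.92.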